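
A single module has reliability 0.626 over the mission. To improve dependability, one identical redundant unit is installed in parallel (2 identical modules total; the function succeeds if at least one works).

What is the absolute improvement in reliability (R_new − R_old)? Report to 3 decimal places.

R_before = 0.626
R_after = 1 − (1 − 0.626)^2 = 0.860
ΔR = 0.860 − 0.626 = 0.234

0.234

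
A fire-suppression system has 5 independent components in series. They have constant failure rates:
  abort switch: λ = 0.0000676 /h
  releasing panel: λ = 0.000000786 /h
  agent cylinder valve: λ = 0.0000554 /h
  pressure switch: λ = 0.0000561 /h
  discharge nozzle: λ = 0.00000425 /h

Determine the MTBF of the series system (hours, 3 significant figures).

Series of exponential components: λ_sys = Σ λ_i
λ_sys = 0.0000676 + 0.000000786 + 0.0000554 + 0.0000561 + 0.00000425 = 1.8414e-04 /h
MTBF = 1 / λ_sys = 5430 h

5430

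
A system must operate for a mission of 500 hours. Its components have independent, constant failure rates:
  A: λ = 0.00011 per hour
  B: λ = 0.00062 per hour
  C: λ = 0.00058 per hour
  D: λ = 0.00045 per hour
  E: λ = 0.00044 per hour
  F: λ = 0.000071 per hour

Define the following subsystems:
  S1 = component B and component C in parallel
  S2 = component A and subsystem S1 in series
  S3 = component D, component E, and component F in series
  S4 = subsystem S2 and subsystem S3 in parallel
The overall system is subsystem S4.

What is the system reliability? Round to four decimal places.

R(A) = exp(−0.00011 × 500) = 0.946485
R(B) = exp(−0.00062 × 500) = 0.733447
R(C) = exp(−0.00058 × 500) = 0.748264
R(D) = exp(−0.00045 × 500) = 0.798516
R(E) = exp(−0.00044 × 500) = 0.802519
R(F) = exp(−0.000071 × 500) = 0.965123
Parallel (B and C): 1 − (1 − 0.733447)(1 − 0.748264) = 0.932899
Series (A and [0.932899]): 0.946485 × 0.932899 = 0.882975
Series (D, E, and F): 0.798516 × 0.802519 × 0.965123 = 0.618474
Parallel ([0.882975] and [0.618474]): 1 − (1 − 0.882975)(1 − 0.618474) = 0.9554

0.9554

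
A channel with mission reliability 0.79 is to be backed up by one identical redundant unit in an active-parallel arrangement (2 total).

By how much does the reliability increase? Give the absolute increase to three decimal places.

R_before = 0.79
R_after = 1 − (1 − 0.79)^2 = 0.956
ΔR = 0.956 − 0.79 = 0.166

0.166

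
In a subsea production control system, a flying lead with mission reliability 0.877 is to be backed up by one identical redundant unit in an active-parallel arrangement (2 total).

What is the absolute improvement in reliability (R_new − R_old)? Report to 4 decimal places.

0.1079

R_before = 0.877
R_after = 1 − (1 − 0.877)^2 = 0.9849
ΔR = 0.9849 − 0.877 = 0.1079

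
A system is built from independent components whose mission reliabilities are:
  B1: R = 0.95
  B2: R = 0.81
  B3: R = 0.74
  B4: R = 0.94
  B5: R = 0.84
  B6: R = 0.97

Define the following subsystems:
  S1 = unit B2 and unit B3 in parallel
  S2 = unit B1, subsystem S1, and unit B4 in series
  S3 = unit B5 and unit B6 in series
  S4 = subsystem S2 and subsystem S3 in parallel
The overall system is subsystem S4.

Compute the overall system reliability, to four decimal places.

Parallel (B2 and B3): 1 − (1 − 0.810000)(1 − 0.740000) = 0.950600
Series (B1, [0.950600], and B4): 0.950000 × 0.950600 × 0.940000 = 0.848886
Series (B5 and B6): 0.840000 × 0.970000 = 0.814800
Parallel ([0.848886] and [0.814800]): 1 − (1 − 0.848886)(1 − 0.814800) = 0.9720

0.9720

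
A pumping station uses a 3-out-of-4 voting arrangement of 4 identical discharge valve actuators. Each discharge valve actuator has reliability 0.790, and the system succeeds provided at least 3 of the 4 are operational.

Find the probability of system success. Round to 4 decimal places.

0.8037

R = Σ_{i=3}^{4} C(4,i) p^i (1−p)^{4−i} with p = 0.790
C(4,3)·0.790^3·0.210^1 = 0.414153
C(4,4)·0.790^4·0.210^0 = 0.389501
Sum = 0.8037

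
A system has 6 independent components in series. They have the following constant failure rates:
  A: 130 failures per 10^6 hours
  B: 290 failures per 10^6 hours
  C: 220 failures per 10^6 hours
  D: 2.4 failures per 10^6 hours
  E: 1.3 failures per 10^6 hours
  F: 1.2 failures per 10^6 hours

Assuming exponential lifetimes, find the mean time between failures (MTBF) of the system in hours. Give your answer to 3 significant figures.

Series of exponential components: λ_sys = Σ λ_i
λ_sys = 0.00013 + 0.00029 + 0.00022 + 0.0000024 + 0.0000013 + 0.0000012 = 6.4490e-04 /h
MTBF = 1 / λ_sys = 1550 h

1550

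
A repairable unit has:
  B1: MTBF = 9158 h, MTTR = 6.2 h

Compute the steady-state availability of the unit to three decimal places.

0.999

A(B1) = MTBF/(MTBF+MTTR) = 9158/(9158+6.2) = 0.999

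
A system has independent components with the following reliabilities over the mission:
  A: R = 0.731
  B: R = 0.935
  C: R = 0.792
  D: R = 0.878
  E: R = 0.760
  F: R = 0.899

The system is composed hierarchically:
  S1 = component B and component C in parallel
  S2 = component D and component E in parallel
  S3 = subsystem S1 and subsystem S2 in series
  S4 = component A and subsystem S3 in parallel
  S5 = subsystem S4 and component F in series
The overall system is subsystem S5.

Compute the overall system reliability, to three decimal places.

Parallel (B and C): 1 − (1 − 0.93500)(1 − 0.79200) = 0.98648
Parallel (D and E): 1 − (1 − 0.87800)(1 − 0.76000) = 0.97072
Series ([0.98648] and [0.97072]): 0.98648 × 0.97072 = 0.95760
Parallel (A and [0.95760]): 1 − (1 − 0.73100)(1 − 0.95760) = 0.98859
Series ([0.98859] and F): 0.98859 × 0.89900 = 0.889

0.889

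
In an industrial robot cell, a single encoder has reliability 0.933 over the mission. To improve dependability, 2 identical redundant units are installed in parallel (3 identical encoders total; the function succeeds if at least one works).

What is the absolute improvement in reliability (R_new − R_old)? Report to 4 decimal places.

0.0667

R_before = 0.933
R_after = 1 − (1 − 0.933)^3 = 0.9997
ΔR = 0.9997 − 0.933 = 0.0667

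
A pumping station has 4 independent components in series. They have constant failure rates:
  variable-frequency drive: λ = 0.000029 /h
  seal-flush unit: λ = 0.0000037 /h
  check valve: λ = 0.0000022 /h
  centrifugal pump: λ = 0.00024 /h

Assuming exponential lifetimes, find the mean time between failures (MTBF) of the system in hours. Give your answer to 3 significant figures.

Series of exponential components: λ_sys = Σ λ_i
λ_sys = 0.000029 + 0.0000037 + 0.0000022 + 0.00024 = 2.7490e-04 /h
MTBF = 1 / λ_sys = 3640 h

3640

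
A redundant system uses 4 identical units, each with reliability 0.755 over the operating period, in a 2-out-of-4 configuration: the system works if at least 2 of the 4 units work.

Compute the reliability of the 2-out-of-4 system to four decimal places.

0.9520

R = Σ_{i=2}^{4} C(4,i) p^i (1−p)^{4−i} with p = 0.755
C(4,2)·0.755^2·0.245^2 = 0.205295
C(4,3)·0.755^3·0.245^1 = 0.421761
C(4,4)·0.755^4·0.245^0 = 0.324929
Sum = 0.9520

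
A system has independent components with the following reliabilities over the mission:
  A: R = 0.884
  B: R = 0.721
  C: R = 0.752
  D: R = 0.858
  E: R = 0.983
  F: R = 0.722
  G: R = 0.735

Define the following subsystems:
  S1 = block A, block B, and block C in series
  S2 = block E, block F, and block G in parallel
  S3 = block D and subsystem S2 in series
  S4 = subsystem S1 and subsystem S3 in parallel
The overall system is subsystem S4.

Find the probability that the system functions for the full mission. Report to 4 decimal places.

0.9255

Series (A, B, and C): 0.884000 × 0.721000 × 0.752000 = 0.479298
Parallel (E, F, and G): 1 − (1 − 0.983000)(1 − 0.722000)(1 − 0.735000) = 0.998748
Series (D and [0.998748]): 0.858000 × 0.998748 = 0.856926
Parallel ([0.479298] and [0.856926]): 1 − (1 − 0.479298)(1 − 0.856926) = 0.9255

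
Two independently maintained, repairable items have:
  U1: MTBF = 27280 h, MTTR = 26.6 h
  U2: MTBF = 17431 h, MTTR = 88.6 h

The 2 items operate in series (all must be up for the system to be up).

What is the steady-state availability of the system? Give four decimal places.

A(U1) = MTBF/(MTBF+MTTR) = 27280/(27280+26.6) = 0.999026
A(U2) = MTBF/(MTBF+MTTR) = 17431/(17431+88.6) = 0.994943
Series availability: 0.999026 × 0.994943 = 0.9940

0.9940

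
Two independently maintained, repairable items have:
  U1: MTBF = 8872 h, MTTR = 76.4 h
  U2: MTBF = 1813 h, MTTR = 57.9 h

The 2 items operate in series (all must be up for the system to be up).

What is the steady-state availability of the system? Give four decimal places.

0.9608

A(U1) = MTBF/(MTBF+MTTR) = 8872/(8872+76.4) = 0.991462
A(U2) = MTBF/(MTBF+MTTR) = 1813/(1813+57.9) = 0.969052
Series availability: 0.991462 × 0.969052 = 0.9608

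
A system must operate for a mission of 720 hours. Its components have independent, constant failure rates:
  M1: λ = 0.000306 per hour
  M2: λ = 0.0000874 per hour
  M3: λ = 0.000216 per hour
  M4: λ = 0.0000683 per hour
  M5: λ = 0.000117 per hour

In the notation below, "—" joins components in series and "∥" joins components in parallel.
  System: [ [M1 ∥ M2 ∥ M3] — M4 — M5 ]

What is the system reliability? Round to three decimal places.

0.874

R(M1) = exp(−0.000306 × 720) = 0.80226
R(M2) = exp(−0.0000874 × 720) = 0.93901
R(M3) = exp(−0.000216 × 720) = 0.85597
R(M4) = exp(−0.0000683 × 720) = 0.95201
R(M5) = exp(−0.000117 × 720) = 0.91921
Parallel (M1, M2, and M3): 1 − (1 − 0.80226)(1 − 0.93901)(1 − 0.85597) = 0.99826
Series ([0.99826], M4, and M5): 0.99826 × 0.95201 × 0.91921 = 0.874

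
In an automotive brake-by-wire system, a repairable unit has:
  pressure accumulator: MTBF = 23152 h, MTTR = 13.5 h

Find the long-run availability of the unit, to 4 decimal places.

A(pressure accumulator) = MTBF/(MTBF+MTTR) = 23152/(23152+13.5) = 0.9994

0.9994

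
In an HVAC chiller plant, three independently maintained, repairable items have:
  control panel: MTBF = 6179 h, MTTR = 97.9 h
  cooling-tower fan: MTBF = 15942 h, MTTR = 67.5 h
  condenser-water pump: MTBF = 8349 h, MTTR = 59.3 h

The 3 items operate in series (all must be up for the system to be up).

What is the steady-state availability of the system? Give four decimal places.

0.9733

A(control panel) = MTBF/(MTBF+MTTR) = 6179/(6179+97.9) = 0.984403
A(cooling-tower fan) = MTBF/(MTBF+MTTR) = 15942/(15942+67.5) = 0.995784
A(condenser-water pump) = MTBF/(MTBF+MTTR) = 8349/(8349+59.3) = 0.992947
Series availability: 0.984403 × 0.995784 × 0.992947 = 0.9733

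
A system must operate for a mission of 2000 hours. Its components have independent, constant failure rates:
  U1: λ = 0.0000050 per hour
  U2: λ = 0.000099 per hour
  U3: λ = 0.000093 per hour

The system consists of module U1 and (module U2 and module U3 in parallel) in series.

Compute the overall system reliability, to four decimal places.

0.9599

R(U1) = exp(−0.0000050 × 2000) = 0.990050
R(U2) = exp(−0.000099 × 2000) = 0.820370
R(U3) = exp(−0.000093 × 2000) = 0.830274
Parallel (U2 and U3): 1 − (1 − 0.820370)(1 − 0.830274) = 0.969512
Series (U1 and [0.969512]): 0.990050 × 0.969512 = 0.9599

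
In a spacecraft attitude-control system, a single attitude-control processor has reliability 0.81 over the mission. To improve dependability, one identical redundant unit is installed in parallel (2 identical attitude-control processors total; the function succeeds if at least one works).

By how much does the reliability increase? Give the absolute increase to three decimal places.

R_before = 0.81
R_after = 1 − (1 − 0.81)^2 = 0.964
ΔR = 0.964 − 0.81 = 0.154

0.154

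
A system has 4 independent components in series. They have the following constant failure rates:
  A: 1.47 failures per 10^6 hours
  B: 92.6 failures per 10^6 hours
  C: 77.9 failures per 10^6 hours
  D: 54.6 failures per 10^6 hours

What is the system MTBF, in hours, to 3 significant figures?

4410

Series of exponential components: λ_sys = Σ λ_i
λ_sys = 0.00000147 + 0.0000926 + 0.0000779 + 0.0000546 = 2.2657e-04 /h
MTBF = 1 / λ_sys = 4410 h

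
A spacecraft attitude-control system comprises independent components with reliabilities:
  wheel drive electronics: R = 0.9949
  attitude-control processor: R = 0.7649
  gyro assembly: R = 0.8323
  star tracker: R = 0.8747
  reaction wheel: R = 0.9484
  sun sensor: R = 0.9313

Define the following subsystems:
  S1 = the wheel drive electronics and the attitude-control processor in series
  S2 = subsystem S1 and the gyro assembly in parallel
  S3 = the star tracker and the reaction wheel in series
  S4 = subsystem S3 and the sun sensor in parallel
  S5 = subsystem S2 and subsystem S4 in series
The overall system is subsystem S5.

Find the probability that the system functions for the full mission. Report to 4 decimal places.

Series (wheel drive electronics and attitude-control processor): 0.994900 × 0.764900 = 0.760999
Parallel ([0.760999] and gyro assembly): 1 − (1 − 0.760999)(1 − 0.832300) = 0.959920
Series (star tracker and reaction wheel): 0.874700 × 0.948400 = 0.829565
Parallel ([0.829565] and sun sensor): 1 − (1 − 0.829565)(1 − 0.931300) = 0.988291
Series ([0.959920] and [0.988291]): 0.959920 × 0.988291 = 0.9487

0.9487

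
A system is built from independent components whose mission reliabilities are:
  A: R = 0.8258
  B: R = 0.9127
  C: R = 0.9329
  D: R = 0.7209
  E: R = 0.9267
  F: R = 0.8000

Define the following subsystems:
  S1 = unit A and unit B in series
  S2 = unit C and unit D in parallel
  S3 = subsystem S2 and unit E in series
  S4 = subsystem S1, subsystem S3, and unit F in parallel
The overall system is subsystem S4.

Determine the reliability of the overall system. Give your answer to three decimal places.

0.996

Series (A and B): 0.82580 × 0.91270 = 0.75371
Parallel (C and D): 1 − (1 − 0.93290)(1 − 0.72090) = 0.98127
Series ([0.98127] and E): 0.98127 × 0.92670 = 0.90934
Parallel ([0.75371], [0.90934], and F): 1 − (1 − 0.75371)(1 − 0.90934)(1 − 0.80000) = 0.996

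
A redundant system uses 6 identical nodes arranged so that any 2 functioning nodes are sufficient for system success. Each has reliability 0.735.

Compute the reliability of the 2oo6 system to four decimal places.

0.9939

R = Σ_{i=2}^{6} C(6,i) p^i (1−p)^{6−i} with p = 0.735
C(6,2)·0.735^2·0.265^4 = 0.039962
C(6,3)·0.735^3·0.265^3 = 0.147785
C(6,4)·0.735^4·0.265^2 = 0.307420
C(6,5)·0.735^5·0.265^1 = 0.341062
C(6,6)·0.735^6·0.265^0 = 0.157661
Sum = 0.9939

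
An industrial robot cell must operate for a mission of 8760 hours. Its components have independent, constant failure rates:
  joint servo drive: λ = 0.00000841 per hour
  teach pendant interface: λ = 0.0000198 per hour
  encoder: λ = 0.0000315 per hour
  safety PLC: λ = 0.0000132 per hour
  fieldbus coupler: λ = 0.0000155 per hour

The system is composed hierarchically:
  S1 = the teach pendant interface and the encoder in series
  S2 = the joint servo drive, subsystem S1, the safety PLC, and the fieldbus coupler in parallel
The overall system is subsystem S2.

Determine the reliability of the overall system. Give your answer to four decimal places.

R(joint servo drive) = exp(−0.00000841 × 8760) = 0.928977
R(teach pendant interface) = exp(−0.0000198 × 8760) = 0.840761
R(encoder) = exp(−0.0000315 × 8760) = 0.758858
R(safety PLC) = exp(−0.0000132 × 8760) = 0.890803
R(fieldbus coupler) = exp(−0.0000155 × 8760) = 0.873035
Series (teach pendant interface and encoder): 0.840761 × 0.758858 = 0.638018
Parallel (joint servo drive, [0.638018], safety PLC, and fieldbus coupler): 1 − (1 − 0.928977)(1 − 0.638018)(1 − 0.890803)(1 − 0.873035) = 0.9996

0.9996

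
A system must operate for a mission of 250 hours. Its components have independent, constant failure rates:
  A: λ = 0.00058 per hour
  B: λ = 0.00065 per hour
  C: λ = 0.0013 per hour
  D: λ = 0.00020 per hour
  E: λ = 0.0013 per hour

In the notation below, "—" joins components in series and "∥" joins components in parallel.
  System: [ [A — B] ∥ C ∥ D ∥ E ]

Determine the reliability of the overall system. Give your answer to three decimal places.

R(A) = exp(−0.00058 × 250) = 0.86502
R(B) = exp(−0.00065 × 250) = 0.85002
R(C) = exp(−0.0013 × 250) = 0.72253
R(D) = exp(−0.00020 × 250) = 0.95123
R(E) = exp(−0.0013 × 250) = 0.72253
Series (A and B): 0.86502 × 0.85002 = 0.73528
Parallel ([0.73528], C, D, and E): 1 − (1 − 0.73528)(1 − 0.72253)(1 − 0.95123)(1 − 0.72253) = 0.999

0.999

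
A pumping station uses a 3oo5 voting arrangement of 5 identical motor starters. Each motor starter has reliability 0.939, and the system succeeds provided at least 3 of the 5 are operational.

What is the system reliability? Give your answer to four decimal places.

0.9979

R = Σ_{i=3}^{5} C(5,i) p^i (1−p)^{5−i} with p = 0.939
C(5,3)·0.939^3·0.061^2 = 0.030807
C(5,4)·0.939^4·0.061^1 = 0.237117
C(5,5)·0.939^5·0.061^0 = 0.730009
Sum = 0.9979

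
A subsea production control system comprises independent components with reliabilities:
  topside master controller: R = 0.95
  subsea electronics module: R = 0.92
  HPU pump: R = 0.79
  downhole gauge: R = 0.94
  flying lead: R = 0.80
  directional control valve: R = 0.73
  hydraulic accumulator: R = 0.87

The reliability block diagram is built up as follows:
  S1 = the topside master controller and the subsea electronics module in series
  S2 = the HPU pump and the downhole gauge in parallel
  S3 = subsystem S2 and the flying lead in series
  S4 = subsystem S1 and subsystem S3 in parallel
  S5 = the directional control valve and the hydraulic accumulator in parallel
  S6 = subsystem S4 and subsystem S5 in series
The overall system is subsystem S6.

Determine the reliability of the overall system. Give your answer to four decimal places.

Series (topside master controller and subsea electronics module): 0.950000 × 0.920000 = 0.874000
Parallel (HPU pump and downhole gauge): 1 − (1 − 0.790000)(1 − 0.940000) = 0.987400
Series ([0.987400] and flying lead): 0.987400 × 0.800000 = 0.789920
Parallel ([0.874000] and [0.789920]): 1 − (1 − 0.874000)(1 − 0.789920) = 0.973530
Parallel (directional control valve and hydraulic accumulator): 1 − (1 − 0.730000)(1 − 0.870000) = 0.964900
Series ([0.973530] and [0.964900]): 0.973530 × 0.964900 = 0.9394

0.9394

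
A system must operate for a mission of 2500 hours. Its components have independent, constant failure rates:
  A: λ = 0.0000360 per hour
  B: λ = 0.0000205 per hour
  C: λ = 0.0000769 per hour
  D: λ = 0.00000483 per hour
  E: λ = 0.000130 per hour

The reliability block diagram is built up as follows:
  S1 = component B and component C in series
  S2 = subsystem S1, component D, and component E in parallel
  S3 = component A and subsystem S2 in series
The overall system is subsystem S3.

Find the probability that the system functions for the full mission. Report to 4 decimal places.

0.9133

R(A) = exp(−0.0000360 × 2500) = 0.913931
R(B) = exp(−0.0000205 × 2500) = 0.950041
R(C) = exp(−0.0000769 × 2500) = 0.825101
R(D) = exp(−0.00000483 × 2500) = 0.987998
R(E) = exp(−0.000130 × 2500) = 0.722527
Series (B and C): 0.950041 × 0.825101 = 0.783880
Parallel ([0.783880], D, and E): 1 − (1 − 0.783880)(1 − 0.987998)(1 − 0.722527) = 0.999280
Series (A and [0.999280]): 0.913931 × 0.999280 = 0.9133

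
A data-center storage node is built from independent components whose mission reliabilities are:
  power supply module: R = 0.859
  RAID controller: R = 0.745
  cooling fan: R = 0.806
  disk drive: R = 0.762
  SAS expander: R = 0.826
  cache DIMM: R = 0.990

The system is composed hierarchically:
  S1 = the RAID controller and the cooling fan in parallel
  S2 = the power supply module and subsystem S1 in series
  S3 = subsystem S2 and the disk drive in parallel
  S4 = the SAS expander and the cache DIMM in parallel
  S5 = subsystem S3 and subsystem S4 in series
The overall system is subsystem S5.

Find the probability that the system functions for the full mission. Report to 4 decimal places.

0.9547

Parallel (RAID controller and cooling fan): 1 − (1 − 0.745000)(1 − 0.806000) = 0.950530
Series (power supply module and [0.950530]): 0.859000 × 0.950530 = 0.816505
Parallel ([0.816505] and disk drive): 1 − (1 − 0.816505)(1 − 0.762000) = 0.956328
Parallel (SAS expander and cache DIMM): 1 − (1 − 0.826000)(1 − 0.990000) = 0.998260
Series ([0.956328] and [0.998260]): 0.956328 × 0.998260 = 0.9547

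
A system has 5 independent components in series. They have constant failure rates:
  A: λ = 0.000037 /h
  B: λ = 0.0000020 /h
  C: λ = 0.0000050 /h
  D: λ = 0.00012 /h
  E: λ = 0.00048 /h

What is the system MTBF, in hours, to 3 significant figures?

Series of exponential components: λ_sys = Σ λ_i
λ_sys = 0.000037 + 0.0000020 + 0.0000050 + 0.00012 + 0.00048 = 6.4400e-04 /h
MTBF = 1 / λ_sys = 1550 h

1550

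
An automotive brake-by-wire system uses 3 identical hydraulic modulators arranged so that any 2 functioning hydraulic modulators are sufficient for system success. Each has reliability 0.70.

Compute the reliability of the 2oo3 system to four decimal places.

0.7840

R = Σ_{i=2}^{3} C(3,i) p^i (1−p)^{3−i} with p = 0.70
C(3,2)·0.70^2·0.30^1 = 0.441000
C(3,3)·0.70^3·0.30^0 = 0.343000
Sum = 0.7840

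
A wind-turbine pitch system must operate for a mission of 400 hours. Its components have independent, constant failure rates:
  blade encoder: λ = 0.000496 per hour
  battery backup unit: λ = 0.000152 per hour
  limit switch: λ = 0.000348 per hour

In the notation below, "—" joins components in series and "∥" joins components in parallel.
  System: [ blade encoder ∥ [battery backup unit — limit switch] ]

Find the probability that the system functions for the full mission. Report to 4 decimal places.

0.9674

R(blade encoder) = exp(−0.000496 × 400) = 0.820042
R(battery backup unit) = exp(−0.000152 × 400) = 0.941011
R(limit switch) = exp(−0.000348 × 400) = 0.870054
Series (battery backup unit and limit switch): 0.941011 × 0.870054 = 0.818730
Parallel (blade encoder and [0.818730]): 1 − (1 − 0.820042)(1 − 0.818730) = 0.9674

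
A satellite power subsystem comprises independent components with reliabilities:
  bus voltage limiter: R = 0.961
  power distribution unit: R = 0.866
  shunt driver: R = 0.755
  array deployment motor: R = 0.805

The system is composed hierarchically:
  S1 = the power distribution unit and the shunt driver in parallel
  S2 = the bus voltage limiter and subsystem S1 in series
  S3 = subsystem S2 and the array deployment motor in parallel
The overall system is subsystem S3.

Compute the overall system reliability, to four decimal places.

Parallel (power distribution unit and shunt driver): 1 − (1 − 0.866000)(1 − 0.755000) = 0.967170
Series (bus voltage limiter and [0.967170]): 0.961000 × 0.967170 = 0.929450
Parallel ([0.929450] and array deployment motor): 1 − (1 − 0.929450)(1 − 0.805000) = 0.9862

0.9862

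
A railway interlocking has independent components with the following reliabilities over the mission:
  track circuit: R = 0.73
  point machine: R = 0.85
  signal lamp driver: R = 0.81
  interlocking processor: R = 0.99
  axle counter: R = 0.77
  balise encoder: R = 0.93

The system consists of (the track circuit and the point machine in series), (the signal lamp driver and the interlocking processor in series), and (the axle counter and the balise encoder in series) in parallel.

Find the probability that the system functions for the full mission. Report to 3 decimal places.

0.979

Series (track circuit and point machine): 0.73000 × 0.85000 = 0.62050
Series (signal lamp driver and interlocking processor): 0.81000 × 0.99000 = 0.80190
Series (axle counter and balise encoder): 0.77000 × 0.93000 = 0.71610
Parallel ([0.62050], [0.80190], and [0.71610]): 1 − (1 − 0.62050)(1 − 0.80190)(1 − 0.71610) = 0.979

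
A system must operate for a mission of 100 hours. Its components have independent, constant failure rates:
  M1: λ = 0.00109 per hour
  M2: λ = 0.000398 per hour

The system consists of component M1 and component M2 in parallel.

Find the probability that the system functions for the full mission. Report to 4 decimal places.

0.9960

R(M1) = exp(−0.00109 × 100) = 0.896730
R(M2) = exp(−0.000398 × 100) = 0.960982
Parallel (M1 and M2): 1 − (1 − 0.896730)(1 − 0.960982) = 0.9960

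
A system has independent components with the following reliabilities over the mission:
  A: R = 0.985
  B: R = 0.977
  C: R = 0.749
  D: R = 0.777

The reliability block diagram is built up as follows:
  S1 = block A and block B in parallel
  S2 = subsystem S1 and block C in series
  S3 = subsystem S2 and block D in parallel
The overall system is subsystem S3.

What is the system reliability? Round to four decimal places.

Parallel (A and B): 1 − (1 − 0.985000)(1 − 0.977000) = 0.999655
Series ([0.999655] and C): 0.999655 × 0.749000 = 0.748742
Parallel ([0.748742] and D): 1 − (1 − 0.748742)(1 − 0.777000) = 0.9440

0.9440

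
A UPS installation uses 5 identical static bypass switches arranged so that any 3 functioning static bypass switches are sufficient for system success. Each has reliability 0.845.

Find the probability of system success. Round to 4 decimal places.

R = Σ_{i=3}^{5} C(5,i) p^i (1−p)^{5−i} with p = 0.845
C(5,3)·0.845^3·0.155^2 = 0.144955
C(5,4)·0.845^4·0.155^1 = 0.395120
C(5,5)·0.845^5·0.155^0 = 0.430808
Sum = 0.9709

0.9709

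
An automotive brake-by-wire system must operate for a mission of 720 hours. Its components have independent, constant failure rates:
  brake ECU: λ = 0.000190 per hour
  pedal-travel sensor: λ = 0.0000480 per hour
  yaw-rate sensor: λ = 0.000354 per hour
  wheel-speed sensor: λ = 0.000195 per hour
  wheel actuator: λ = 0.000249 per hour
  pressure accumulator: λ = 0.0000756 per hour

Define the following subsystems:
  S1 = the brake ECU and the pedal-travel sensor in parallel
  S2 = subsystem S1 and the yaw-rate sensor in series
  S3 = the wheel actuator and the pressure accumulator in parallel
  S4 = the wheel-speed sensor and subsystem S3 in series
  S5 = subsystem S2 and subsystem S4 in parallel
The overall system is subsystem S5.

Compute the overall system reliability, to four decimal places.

R(brake ECU) = exp(−0.000190 × 720) = 0.872145
R(pedal-travel sensor) = exp(−0.0000480 × 720) = 0.966030
R(yaw-rate sensor) = exp(−0.000354 × 720) = 0.775009
R(wheel-speed sensor) = exp(−0.000195 × 720) = 0.869011
R(wheel actuator) = exp(−0.000249 × 720) = 0.835872
R(pressure accumulator) = exp(−0.0000756 × 720) = 0.947023
Parallel (brake ECU and pedal-travel sensor): 1 − (1 − 0.872145)(1 − 0.966030) = 0.995657
Series ([0.995657] and yaw-rate sensor): 0.995657 × 0.775009 = 0.771643
Parallel (wheel actuator and pressure accumulator): 1 − (1 − 0.835872)(1 − 0.947023) = 0.991305
Series (wheel-speed sensor and [0.991305]): 0.869011 × 0.991305 = 0.861455
Parallel ([0.771643] and [0.861455]): 1 − (1 − 0.771643)(1 − 0.861455) = 0.9684

0.9684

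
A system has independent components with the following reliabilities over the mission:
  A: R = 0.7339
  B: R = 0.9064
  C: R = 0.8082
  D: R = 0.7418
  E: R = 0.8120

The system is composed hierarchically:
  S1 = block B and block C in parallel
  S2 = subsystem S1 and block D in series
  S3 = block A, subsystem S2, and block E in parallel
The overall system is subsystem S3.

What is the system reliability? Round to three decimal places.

0.986

Parallel (B and C): 1 − (1 − 0.90640)(1 − 0.80820) = 0.98205
Series ([0.98205] and D): 0.98205 × 0.74180 = 0.72848
Parallel (A, [0.72848], and E): 1 − (1 − 0.73390)(1 − 0.72848)(1 − 0.81200) = 0.986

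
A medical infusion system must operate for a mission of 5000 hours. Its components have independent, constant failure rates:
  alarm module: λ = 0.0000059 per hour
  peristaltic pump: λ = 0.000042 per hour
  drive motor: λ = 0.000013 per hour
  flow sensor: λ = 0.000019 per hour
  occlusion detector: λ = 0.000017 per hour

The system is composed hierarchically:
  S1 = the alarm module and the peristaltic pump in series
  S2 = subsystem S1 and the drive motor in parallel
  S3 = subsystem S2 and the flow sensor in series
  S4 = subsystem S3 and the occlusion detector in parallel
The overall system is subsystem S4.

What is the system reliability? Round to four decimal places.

0.9916

R(alarm module) = exp(−0.0000059 × 5000) = 0.970931
R(peristaltic pump) = exp(−0.000042 × 5000) = 0.810584
R(drive motor) = exp(−0.000013 × 5000) = 0.937067
R(flow sensor) = exp(−0.000019 × 5000) = 0.909373
R(occlusion detector) = exp(−0.000017 × 5000) = 0.918512
Series (alarm module and peristaltic pump): 0.970931 × 0.810584 = 0.787021
Parallel ([0.787021] and drive motor): 1 − (1 − 0.787021)(1 − 0.937067) = 0.986597
Series ([0.986597] and flow sensor): 0.986597 × 0.909373 = 0.897185
Parallel ([0.897185] and occlusion detector): 1 − (1 − 0.897185)(1 − 0.918512) = 0.9916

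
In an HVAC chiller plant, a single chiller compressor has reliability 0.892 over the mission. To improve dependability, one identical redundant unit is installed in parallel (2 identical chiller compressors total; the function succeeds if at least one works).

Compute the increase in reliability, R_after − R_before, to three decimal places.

R_before = 0.892
R_after = 1 − (1 − 0.892)^2 = 0.988
ΔR = 0.988 − 0.892 = 0.096

0.096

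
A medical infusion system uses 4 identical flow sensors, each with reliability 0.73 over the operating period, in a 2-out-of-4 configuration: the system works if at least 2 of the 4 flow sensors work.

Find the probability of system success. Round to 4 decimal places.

R = Σ_{i=2}^{4} C(4,i) p^i (1−p)^{4−i} with p = 0.73
C(4,2)·0.73^2·0.27^2 = 0.233090
C(4,3)·0.73^3·0.27^1 = 0.420138
C(4,4)·0.73^4·0.27^0 = 0.283982
Sum = 0.9372

0.9372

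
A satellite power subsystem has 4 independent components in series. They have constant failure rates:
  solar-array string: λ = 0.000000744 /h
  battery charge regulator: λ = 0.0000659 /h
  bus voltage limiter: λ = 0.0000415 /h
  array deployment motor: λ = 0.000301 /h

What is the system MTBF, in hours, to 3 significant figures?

Series of exponential components: λ_sys = Σ λ_i
λ_sys = 0.000000744 + 0.0000659 + 0.0000415 + 0.000301 = 4.0914e-04 /h
MTBF = 1 / λ_sys = 2440 h

2440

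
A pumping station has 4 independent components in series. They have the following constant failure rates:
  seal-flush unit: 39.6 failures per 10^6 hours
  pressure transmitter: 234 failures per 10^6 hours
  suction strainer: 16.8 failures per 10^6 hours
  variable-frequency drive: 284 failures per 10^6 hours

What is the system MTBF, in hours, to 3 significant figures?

Series of exponential components: λ_sys = Σ λ_i
λ_sys = 0.0000396 + 0.000234 + 0.0000168 + 0.000284 = 5.7440e-04 /h
MTBF = 1 / λ_sys = 1740 h

1740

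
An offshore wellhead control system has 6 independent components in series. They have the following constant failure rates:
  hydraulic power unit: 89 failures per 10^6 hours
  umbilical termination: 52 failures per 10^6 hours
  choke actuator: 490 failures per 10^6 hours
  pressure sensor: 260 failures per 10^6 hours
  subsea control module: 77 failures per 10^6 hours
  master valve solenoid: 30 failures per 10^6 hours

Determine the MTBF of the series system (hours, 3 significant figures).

Series of exponential components: λ_sys = Σ λ_i
λ_sys = 0.000089 + 0.000052 + 0.00049 + 0.00026 + 0.000077 + 0.000030 = 9.9800e-04 /h
MTBF = 1 / λ_sys = 1000 h

1000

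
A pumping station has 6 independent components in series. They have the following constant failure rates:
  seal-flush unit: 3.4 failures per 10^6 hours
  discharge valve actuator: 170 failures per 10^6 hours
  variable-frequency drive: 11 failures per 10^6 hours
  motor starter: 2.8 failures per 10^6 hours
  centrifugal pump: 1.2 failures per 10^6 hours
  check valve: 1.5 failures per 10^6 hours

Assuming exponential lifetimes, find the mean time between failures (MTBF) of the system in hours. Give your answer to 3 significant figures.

Series of exponential components: λ_sys = Σ λ_i
λ_sys = 0.0000034 + 0.00017 + 0.000011 + 0.0000028 + 0.0000012 + 0.0000015 = 1.8990e-04 /h
MTBF = 1 / λ_sys = 5270 h

5270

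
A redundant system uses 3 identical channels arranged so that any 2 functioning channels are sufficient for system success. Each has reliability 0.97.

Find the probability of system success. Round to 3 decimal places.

R = Σ_{i=2}^{3} C(3,i) p^i (1−p)^{3−i} with p = 0.97
C(3,2)·0.97^2·0.03^1 = 0.08468
C(3,3)·0.97^3·0.03^0 = 0.91267
Sum = 0.997

0.997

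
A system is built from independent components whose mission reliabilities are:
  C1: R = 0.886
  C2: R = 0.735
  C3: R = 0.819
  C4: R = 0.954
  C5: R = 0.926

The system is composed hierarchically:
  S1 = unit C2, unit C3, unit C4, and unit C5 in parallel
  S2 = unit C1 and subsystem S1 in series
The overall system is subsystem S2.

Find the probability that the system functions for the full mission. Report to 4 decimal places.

Parallel (C2, C3, C4, and C5): 1 − (1 − 0.735000)(1 − 0.819000)(1 − 0.954000)(1 − 0.926000) = 0.999837
Series (C1 and [0.999837]): 0.886000 × 0.999837 = 0.8859

0.8859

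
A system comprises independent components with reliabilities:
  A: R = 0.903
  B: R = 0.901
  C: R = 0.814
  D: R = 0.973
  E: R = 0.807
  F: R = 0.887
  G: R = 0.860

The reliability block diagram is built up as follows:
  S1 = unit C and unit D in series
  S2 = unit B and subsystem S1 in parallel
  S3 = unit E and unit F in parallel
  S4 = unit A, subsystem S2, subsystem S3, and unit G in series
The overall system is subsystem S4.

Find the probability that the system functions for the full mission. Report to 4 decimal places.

Series (C and D): 0.814000 × 0.973000 = 0.792022
Parallel (B and [0.792022]): 1 − (1 − 0.901000)(1 − 0.792022) = 0.979410
Parallel (E and F): 1 − (1 − 0.807000)(1 − 0.887000) = 0.978191
Series (A, [0.979410], [0.978191], and G): 0.903000 × 0.979410 × 0.978191 × 0.860000 = 0.7440

0.7440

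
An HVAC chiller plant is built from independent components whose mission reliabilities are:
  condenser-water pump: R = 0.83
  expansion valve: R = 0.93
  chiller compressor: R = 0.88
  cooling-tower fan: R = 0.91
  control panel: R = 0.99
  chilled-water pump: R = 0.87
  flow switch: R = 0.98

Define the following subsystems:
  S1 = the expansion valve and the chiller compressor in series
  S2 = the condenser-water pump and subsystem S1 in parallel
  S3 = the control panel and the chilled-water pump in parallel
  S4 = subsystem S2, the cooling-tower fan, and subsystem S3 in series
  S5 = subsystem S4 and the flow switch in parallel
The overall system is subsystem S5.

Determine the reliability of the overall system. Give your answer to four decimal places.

Series (expansion valve and chiller compressor): 0.930000 × 0.880000 = 0.818400
Parallel (condenser-water pump and [0.818400]): 1 − (1 − 0.830000)(1 − 0.818400) = 0.969128
Parallel (control panel and chilled-water pump): 1 − (1 − 0.990000)(1 − 0.870000) = 0.998700
Series ([0.969128], cooling-tower fan, and [0.998700]): 0.969128 × 0.910000 × 0.998700 = 0.880760
Parallel ([0.880760] and flow switch): 1 − (1 − 0.880760)(1 − 0.980000) = 0.9976

0.9976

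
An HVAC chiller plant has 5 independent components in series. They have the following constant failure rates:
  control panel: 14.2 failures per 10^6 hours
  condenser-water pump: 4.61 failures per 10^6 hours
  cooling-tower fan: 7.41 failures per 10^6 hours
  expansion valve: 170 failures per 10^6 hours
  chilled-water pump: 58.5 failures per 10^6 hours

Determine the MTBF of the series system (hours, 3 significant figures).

Series of exponential components: λ_sys = Σ λ_i
λ_sys = 0.0000142 + 0.00000461 + 0.00000741 + 0.000170 + 0.0000585 = 2.5472e-04 /h
MTBF = 1 / λ_sys = 3930 h

3930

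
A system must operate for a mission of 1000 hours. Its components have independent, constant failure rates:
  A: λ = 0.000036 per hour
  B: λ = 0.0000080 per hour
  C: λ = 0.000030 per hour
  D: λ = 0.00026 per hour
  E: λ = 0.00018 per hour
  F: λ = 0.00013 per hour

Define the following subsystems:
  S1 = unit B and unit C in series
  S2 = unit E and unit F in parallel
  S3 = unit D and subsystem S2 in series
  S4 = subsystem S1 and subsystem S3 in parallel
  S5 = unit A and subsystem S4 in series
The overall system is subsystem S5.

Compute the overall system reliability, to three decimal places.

R(A) = exp(−0.000036 × 1000) = 0.96464
R(B) = exp(−0.0000080 × 1000) = 0.99203
R(C) = exp(−0.000030 × 1000) = 0.97045
R(D) = exp(−0.00026 × 1000) = 0.77105
R(E) = exp(−0.00018 × 1000) = 0.83527
R(F) = exp(−0.00013 × 1000) = 0.87810
Series (B and C): 0.99203 × 0.97045 = 0.96272
Parallel (E and F): 1 − (1 − 0.83527)(1 − 0.87810) = 0.97992
Series (D and [0.97992]): 0.77105 × 0.97992 = 0.75557
Parallel ([0.96272] and [0.75557]): 1 − (1 − 0.96272)(1 − 0.75557) = 0.99089
Series (A and [0.99089]): 0.96464 × 0.99089 = 0.956

0.956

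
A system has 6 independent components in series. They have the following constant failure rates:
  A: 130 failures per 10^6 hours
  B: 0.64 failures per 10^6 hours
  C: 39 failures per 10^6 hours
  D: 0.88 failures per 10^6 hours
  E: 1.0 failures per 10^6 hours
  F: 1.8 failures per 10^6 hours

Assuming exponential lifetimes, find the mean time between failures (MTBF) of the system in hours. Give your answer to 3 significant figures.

Series of exponential components: λ_sys = Σ λ_i
λ_sys = 0.00013 + 0.00000064 + 0.000039 + 0.00000088 + 0.0000010 + 0.0000018 = 1.7332e-04 /h
MTBF = 1 / λ_sys = 5770 h

5770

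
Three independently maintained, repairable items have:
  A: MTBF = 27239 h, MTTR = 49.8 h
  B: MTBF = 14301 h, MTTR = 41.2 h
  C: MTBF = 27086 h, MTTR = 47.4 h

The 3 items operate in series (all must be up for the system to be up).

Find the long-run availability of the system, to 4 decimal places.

0.9936

A(A) = MTBF/(MTBF+MTTR) = 27239/(27239+49.8) = 0.998175
A(B) = MTBF/(MTBF+MTTR) = 14301/(14301+41.2) = 0.997127
A(C) = MTBF/(MTBF+MTTR) = 27086/(27086+47.4) = 0.998253
Series availability: 0.998175 × 0.997127 × 0.998253 = 0.9936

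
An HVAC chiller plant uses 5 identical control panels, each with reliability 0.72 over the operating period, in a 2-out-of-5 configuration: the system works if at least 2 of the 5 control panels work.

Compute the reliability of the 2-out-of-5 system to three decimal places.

0.976

R = Σ_{i=2}^{5} C(5,i) p^i (1−p)^{5−i} with p = 0.72
C(5,2)·0.72^2·0.28^3 = 0.11380
C(5,3)·0.72^3·0.28^2 = 0.29263
C(5,4)·0.72^4·0.28^1 = 0.37623
C(5,5)·0.72^5·0.28^0 = 0.19349
Sum = 0.976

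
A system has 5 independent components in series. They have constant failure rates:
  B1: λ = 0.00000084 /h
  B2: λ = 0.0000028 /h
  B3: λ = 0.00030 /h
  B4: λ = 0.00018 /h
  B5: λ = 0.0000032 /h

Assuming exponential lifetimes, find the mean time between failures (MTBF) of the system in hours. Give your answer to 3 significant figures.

2050

Series of exponential components: λ_sys = Σ λ_i
λ_sys = 0.00000084 + 0.0000028 + 0.00030 + 0.00018 + 0.0000032 = 4.8684e-04 /h
MTBF = 1 / λ_sys = 2050 h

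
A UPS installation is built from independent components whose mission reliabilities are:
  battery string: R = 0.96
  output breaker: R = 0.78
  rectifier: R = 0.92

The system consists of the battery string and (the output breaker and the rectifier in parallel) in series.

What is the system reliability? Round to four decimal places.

Parallel (output breaker and rectifier): 1 − (1 − 0.780000)(1 − 0.920000) = 0.982400
Series (battery string and [0.982400]): 0.960000 × 0.982400 = 0.9431

0.9431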